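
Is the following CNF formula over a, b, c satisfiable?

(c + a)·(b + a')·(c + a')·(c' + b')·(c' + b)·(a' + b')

Suppose c = 1.
Unit clause (b') forces b = 0.
Now (b) is unsatisfied and unit — conflict.
Backtrack on c: now try c = 0.
Unit clause (a) forces a = 1.
Now (a') is unsatisfied and unit — conflict.
Neither c = 1 nor c = 0 works.
No assignment satisfies every clause.

Unsatisfiable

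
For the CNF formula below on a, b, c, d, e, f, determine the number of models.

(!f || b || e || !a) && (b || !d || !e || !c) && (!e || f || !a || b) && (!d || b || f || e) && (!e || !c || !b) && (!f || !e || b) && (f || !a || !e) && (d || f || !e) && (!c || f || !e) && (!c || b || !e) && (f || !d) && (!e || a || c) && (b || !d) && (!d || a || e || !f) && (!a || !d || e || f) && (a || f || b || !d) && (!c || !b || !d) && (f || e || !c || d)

There are 2^6 = 64 truth assignments over (a, b, c, d, e, f).
Split on e. With e = true, the clauses containing e are satisfied and !e drops from the rest; 2 of the 2^5 = 32 assignments to the other variables satisfy what remains.
With e = false, by the same count on the reduced clause set, 11 assignments work.
Total: 2 + 11 = 13.

13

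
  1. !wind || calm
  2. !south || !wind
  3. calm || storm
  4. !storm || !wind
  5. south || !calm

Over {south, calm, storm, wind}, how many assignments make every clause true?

There are 2^4 = 16 truth assignments over (south, calm, storm, wind).
Split on storm. With storm = true, the clauses containing storm are satisfied and !storm drops from the rest; 3 of the 2^3 = 8 assignments to the other variables satisfy what remains.
With storm = false, by the same count on the reduced clause set, 1 assignment works.
(One model: south=F, calm=F, storm=T, wind=F.)
Total: 3 + 1 = 4.

4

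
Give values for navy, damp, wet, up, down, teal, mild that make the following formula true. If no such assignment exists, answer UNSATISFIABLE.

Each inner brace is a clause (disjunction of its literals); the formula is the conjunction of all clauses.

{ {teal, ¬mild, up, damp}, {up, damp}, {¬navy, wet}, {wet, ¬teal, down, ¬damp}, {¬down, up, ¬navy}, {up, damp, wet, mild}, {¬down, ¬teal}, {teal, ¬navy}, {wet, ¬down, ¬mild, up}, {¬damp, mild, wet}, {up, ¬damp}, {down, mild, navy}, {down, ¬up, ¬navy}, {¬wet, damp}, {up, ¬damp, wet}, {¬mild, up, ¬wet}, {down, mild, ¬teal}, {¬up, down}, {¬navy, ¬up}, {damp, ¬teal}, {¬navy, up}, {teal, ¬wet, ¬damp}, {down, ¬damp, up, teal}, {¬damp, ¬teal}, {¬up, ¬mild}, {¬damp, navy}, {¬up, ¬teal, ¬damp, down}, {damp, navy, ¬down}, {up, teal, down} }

Case up = True:
(down) alone gives down = True.
(¬teal) alone gives teal = False.
(¬navy) alone gives navy = False.
(¬mild) alone gives mild = False.
(¬damp) alone gives damp = False.
That conflicts with the unit clause (damp).
Undo up and try up = False.
(damp) alone gives damp = True.
That conflicts with the unit clause (¬damp).
Neither up = True nor up = False works.

UNSATISFIABLE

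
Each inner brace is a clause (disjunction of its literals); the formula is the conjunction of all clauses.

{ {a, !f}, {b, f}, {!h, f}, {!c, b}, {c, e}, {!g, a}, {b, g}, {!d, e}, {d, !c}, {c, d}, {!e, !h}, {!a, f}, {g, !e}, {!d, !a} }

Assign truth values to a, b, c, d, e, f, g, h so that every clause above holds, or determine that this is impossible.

UNSATISFIABLE

Try a = true.
(f) alone gives f = true.
(!d) alone gives d = false.
(!c) alone gives c = false.
Now (c) is unsatisfied and unit — conflict.
So a must be the other value — set a = false.
(!f) alone gives f = false.
(b) alone gives b = true.
(!h) alone gives h = false.
(!g) alone gives g = false.
(!e) alone gives e = false.
(c) alone gives c = true.
(!d) alone gives d = false.
Now (d) is unsatisfied and unit — conflict.
Either choice for a ends in contradiction.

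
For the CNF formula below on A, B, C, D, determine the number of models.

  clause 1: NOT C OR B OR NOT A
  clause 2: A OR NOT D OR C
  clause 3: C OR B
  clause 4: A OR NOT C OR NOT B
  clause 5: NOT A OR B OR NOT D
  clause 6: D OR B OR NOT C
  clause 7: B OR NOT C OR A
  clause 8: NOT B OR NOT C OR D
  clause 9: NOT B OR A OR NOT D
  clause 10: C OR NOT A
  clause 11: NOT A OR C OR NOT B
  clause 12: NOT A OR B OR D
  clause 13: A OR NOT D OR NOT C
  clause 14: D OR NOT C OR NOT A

2

There are 2^4 = 16 truth assignments over (A, B, C, D).
Split on B. With B = true, the clauses containing B are satisfied and NOT B drops from the rest; 2 of the 2^3 = 8 assignments to the other variables satisfy what remains.
With B = false, by the same count on the reduced clause set, 0 assignments work.
Total: 2 + 0 = 2.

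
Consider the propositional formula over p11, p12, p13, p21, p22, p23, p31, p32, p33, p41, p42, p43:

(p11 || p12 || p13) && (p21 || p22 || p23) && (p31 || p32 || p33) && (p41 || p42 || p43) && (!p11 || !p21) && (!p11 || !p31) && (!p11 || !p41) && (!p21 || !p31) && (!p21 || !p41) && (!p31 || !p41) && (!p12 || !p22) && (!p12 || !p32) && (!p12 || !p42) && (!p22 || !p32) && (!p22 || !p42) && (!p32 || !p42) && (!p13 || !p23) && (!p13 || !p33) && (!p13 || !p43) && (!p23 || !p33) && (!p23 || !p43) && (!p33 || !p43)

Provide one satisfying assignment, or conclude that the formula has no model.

UNSATISFIABLE

Case p11 = false:
Case p12 = true:
From the singleton clause (!p22), p22 = false.
From the singleton clause (!p32), p32 = false.
From the singleton clause (!p42), p42 = false.
Case p21 = true:
From the singleton clause (!p31), p31 = false.
From the singleton clause (p33), p33 = true.
From the singleton clause (!p41), p41 = false.
From the singleton clause (p43), p43 = true.
Now (!p43) is unsatisfied and unit — conflict.
So p21 must be the other value — set p21 = false.
From the singleton clause (p23), p23 = true.
From the singleton clause (!p13), p13 = false.
From the singleton clause (!p33), p33 = false.
From the singleton clause (p31), p31 = true.
From the singleton clause (!p41), p41 = false.
From the singleton clause (p43), p43 = true.
Now (!p43) is unsatisfied and unit — conflict.
Both values of p21 lead to a conflict.
So p12 must be the other value — set p12 = false.
From the singleton clause (p13), p13 = true.
From the singleton clause (!p23), p23 = false.
From the singleton clause (!p33), p33 = false.
From the singleton clause (!p43), p43 = false.
Case p21 = true:
From the singleton clause (!p31), p31 = false.
From the singleton clause (p32), p32 = true.
From the singleton clause (!p41), p41 = false.
From the singleton clause (p42), p42 = true.
Now (!p42) is unsatisfied and unit — conflict.
So p21 must be the other value — set p21 = false.
From the singleton clause (p22), p22 = true.
From the singleton clause (!p32), p32 = false.
From the singleton clause (p31), p31 = true.
From the singleton clause (!p41), p41 = false.
From the singleton clause (p42), p42 = true.
Now (!p42) is unsatisfied and unit — conflict.
Both values of p21 lead to a conflict.
Both values of p12 lead to a conflict.
So p11 must be the other value — set p11 = true.
From the singleton clause (!p21), p21 = false.
From the singleton clause (!p31), p31 = false.
From the singleton clause (!p41), p41 = false.
Case p22 = true:
From the singleton clause (!p12), p12 = false.
From the singleton clause (!p32), p32 = false.
From the singleton clause (p33), p33 = true.
From the singleton clause (!p42), p42 = false.
From the singleton clause (p43), p43 = true.
Now (!p43) is unsatisfied and unit — conflict.
So p22 must be the other value — set p22 = false.
From the singleton clause (p23), p23 = true.
From the singleton clause (!p13), p13 = false.
From the singleton clause (!p33), p33 = false.
From the singleton clause (p32), p32 = true.
From the singleton clause (!p12), p12 = false.
From the singleton clause (!p42), p42 = false.
From the singleton clause (p43), p43 = true.
Now (!p43) is unsatisfied and unit — conflict.
Both values of p22 lead to a conflict.
Both values of p11 lead to a conflict.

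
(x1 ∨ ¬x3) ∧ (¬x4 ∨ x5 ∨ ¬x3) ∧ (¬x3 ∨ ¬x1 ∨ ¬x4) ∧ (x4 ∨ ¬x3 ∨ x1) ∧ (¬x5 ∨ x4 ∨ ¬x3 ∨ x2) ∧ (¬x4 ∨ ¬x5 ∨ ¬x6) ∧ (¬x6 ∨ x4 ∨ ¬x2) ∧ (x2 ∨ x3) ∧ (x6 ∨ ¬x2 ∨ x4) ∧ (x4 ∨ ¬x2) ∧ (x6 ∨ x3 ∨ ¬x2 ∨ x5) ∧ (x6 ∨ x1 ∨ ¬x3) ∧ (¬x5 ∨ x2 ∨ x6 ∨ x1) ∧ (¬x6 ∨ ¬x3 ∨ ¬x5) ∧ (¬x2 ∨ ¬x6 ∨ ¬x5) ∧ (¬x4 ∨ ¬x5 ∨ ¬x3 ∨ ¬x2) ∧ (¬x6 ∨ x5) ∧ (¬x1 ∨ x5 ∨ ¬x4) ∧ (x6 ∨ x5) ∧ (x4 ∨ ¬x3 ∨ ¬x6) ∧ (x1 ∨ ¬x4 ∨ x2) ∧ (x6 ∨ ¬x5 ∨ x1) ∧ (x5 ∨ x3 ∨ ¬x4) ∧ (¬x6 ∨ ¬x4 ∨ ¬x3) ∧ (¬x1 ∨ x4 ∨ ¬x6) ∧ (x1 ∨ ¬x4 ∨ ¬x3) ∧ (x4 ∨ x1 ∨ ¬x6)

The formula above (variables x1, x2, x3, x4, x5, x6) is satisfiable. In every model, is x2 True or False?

True

Suppose x2 = False.
Unit clause (x3) forces x3 = True.
Unit clause (x1) forces x1 = True.
Unit clause (¬x4) forces x4 = False.
Unit clause (¬x5) forces x5 = False.
Unit clause (¬x6) forces x6 = False.
That conflicts with the unit clause (x6).
So every satisfying assignment has x2 = True.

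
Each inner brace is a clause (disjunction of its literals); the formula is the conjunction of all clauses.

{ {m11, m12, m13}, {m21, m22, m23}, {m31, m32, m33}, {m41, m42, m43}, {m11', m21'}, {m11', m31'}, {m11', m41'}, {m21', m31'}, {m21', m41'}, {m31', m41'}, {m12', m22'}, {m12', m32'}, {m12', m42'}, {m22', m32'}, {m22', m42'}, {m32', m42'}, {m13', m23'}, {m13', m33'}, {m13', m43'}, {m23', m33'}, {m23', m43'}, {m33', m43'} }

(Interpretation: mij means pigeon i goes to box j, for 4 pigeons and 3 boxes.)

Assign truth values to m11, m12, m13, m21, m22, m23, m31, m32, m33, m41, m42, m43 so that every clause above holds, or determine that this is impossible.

UNSATISFIABLE

Try m11 = 0.
Try m12 = 1.
(m22') alone gives m22 = 0.
(m32') alone gives m32 = 0.
(m42') alone gives m42 = 0.
Try m21 = 1.
(m31') alone gives m31 = 0.
(m33) alone gives m33 = 1.
(m41') alone gives m41 = 0.
(m43) alone gives m43 = 1.
Now (m43') is unsatisfied and unit — conflict.
So m21 must be the other value — set m21 = 0.
(m23) alone gives m23 = 1.
(m13') alone gives m13 = 0.
(m33') alone gives m33 = 0.
(m31) alone gives m31 = 1.
(m41') alone gives m41 = 0.
(m43) alone gives m43 = 1.
Now (m43') is unsatisfied and unit — conflict.
Both values of m21 lead to a conflict.
So m12 must be the other value — set m12 = 0.
(m13) alone gives m13 = 1.
(m23') alone gives m23 = 0.
(m33') alone gives m33 = 0.
(m43') alone gives m43 = 0.
Try m21 = 1.
(m31') alone gives m31 = 0.
(m32) alone gives m32 = 1.
(m41') alone gives m41 = 0.
(m42) alone gives m42 = 1.
Now (m42') is unsatisfied and unit — conflict.
So m21 must be the other value — set m21 = 0.
(m22) alone gives m22 = 1.
(m32') alone gives m32 = 0.
(m31) alone gives m31 = 1.
(m41') alone gives m41 = 0.
(m42) alone gives m42 = 1.
Now (m42') is unsatisfied and unit — conflict.
Both values of m21 lead to a conflict.
Both values of m12 lead to a conflict.
So m11 must be the other value — set m11 = 1.
(m21') alone gives m21 = 0.
(m31') alone gives m31 = 0.
(m41') alone gives m41 = 0.
Try m22 = 1.
(m12') alone gives m12 = 0.
(m32') alone gives m32 = 0.
(m33) alone gives m33 = 1.
(m42') alone gives m42 = 0.
(m43) alone gives m43 = 1.
Now (m43') is unsatisfied and unit — conflict.
So m22 must be the other value — set m22 = 0.
(m23) alone gives m23 = 1.
(m13') alone gives m13 = 0.
(m33') alone gives m33 = 0.
(m32) alone gives m32 = 1.
(m12') alone gives m12 = 0.
(m42') alone gives m42 = 0.
(m43) alone gives m43 = 1.
Now (m43') is unsatisfied and unit — conflict.
Both values of m22 lead to a conflict.
Both values of m11 lead to a conflict.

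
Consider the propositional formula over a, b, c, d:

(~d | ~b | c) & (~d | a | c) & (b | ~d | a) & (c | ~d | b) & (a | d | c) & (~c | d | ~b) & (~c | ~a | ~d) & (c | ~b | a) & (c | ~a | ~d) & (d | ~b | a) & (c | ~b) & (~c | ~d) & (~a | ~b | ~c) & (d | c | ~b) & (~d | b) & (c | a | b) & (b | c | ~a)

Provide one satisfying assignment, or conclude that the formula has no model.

Case c = 1:
Unit clause (~d) forces d = 0.
Unit clause (~b) forces b = 0.
All clauses hold; a can take either value.

a ↦ 0; b ↦ 0; c ↦ 1; d ↦ 0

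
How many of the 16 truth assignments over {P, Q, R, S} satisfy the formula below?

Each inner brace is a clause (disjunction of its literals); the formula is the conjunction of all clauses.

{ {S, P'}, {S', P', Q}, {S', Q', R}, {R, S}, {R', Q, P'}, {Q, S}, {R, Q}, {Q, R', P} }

There are 2^4 = 16 truth assignments over (P, Q, R, S).
Check each against the 8 clauses (columns in the order P, Q, R, S):
  F F F F  ✗ fails (R + S)
  F F F T  ✗ fails (R + Q)
  F F T F  ✗ fails (Q + S)
  F F T T  ✗ fails (Q + R' + P)
  F T F F  ✗ fails (R + S)
  F T F T  ✗ fails (S' + Q' + R)
  F T T F  ✓ satisfies all
  F T T T  ✓ satisfies all
  T F F F  ✗ fails (S + P')
  T F F T  ✗ fails (S' + P' + Q)
  T F T F  ✗ fails (S + P')
  T F T T  ✗ fails (S' + P' + Q)
  T T F F  ✗ fails (S + P')
  T T F T  ✗ fails (S' + Q' + R)
  T T T F  ✗ fails (S + P')
  T T T T  ✓ satisfies all
3 of the 16 rows are models.

3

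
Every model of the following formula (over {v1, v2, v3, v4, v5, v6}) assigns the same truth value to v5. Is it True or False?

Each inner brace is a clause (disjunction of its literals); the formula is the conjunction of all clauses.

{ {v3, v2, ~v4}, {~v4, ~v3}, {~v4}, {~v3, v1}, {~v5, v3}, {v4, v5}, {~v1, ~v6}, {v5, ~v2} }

True

Suppose v5 = 0.
(~v4) alone gives v4 = 0.
Now (v4) is unsatisfied and unit — conflict.
So every satisfying assignment has v5 = True.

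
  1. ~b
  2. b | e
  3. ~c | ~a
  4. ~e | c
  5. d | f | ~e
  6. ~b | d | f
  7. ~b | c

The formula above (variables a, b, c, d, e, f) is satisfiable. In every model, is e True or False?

Suppose e = 0.
Unit clause (~b) forces b = 0.
That conflicts with the unit clause (b).
So every satisfying assignment has e = True.

True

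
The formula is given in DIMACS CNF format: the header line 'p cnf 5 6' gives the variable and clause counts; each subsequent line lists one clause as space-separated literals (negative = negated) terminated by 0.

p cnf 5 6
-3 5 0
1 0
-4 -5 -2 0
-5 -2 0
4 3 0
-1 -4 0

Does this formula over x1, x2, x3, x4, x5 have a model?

Satisfiable

Unit clause (x1) forces x1 = True.
Unit clause (¬x4) forces x4 = False.
Unit clause (x3) forces x3 = True.
Unit clause (x5) forces x5 = True.
Unit clause (¬x2) forces x2 = False.
This assignment satisfies each clause.
A satisfying assignment: x1=True,  x2=False,  x3=True,  x4=False,  x5=True.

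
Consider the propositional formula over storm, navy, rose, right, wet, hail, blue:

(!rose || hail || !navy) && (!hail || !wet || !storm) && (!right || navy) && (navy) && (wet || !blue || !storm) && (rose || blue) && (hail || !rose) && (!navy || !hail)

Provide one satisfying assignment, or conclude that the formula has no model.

Unit clause (navy) forces navy = true.
Unit clause (!hail) forces hail = false.
Unit clause (!rose) forces rose = false.
Unit clause (blue) forces blue = true.
Case wet = true:
Every clause is now satisfied; storm, right are unconstrained.

storm: true,  navy: true,  rose: false,  right: false,  wet: true,  hail: false,  blue: true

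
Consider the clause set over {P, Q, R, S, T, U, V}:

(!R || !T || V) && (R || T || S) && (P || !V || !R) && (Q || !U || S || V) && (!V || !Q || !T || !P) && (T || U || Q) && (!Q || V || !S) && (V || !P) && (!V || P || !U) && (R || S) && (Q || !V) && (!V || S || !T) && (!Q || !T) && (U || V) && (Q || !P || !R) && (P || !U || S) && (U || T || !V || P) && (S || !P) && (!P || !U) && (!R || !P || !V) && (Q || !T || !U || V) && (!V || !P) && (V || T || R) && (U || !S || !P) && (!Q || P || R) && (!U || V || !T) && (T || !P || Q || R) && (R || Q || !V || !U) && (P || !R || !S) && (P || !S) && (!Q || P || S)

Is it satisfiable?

Branch on V: set V = true.
Unit clause (Q) forces Q = true.
Unit clause (!T) forces T = false.
Unit clause (!P) forces P = false.
Unit clause (!R) forces R = false.
But (R) is also a unit clause — contradiction.
That branch fails; take V = false instead.
Unit clause (!P) forces P = false.
Unit clause (U) forces U = true.
Unit clause (S) forces S = true.
But (!S) is also a unit clause — contradiction.
Neither V = true nor V = false works.
No assignment satisfies every clause.

No, unsatisfiable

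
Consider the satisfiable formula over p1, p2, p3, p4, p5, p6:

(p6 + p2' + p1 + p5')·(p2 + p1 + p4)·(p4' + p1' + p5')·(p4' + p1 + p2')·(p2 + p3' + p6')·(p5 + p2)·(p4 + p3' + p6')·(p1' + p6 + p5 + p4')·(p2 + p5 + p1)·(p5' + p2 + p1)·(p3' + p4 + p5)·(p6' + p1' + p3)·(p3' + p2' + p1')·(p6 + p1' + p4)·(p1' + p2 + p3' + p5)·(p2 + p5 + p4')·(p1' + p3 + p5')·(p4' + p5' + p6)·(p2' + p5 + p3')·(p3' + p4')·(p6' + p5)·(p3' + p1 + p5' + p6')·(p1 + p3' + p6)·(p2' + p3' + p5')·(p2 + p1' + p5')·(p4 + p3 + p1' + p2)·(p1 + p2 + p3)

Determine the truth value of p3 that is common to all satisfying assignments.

Suppose p3 = 1.
(p4') alone gives p4 = 0.
(p6') alone gives p6 = 0.
(p5) alone gives p5 = 1.
(p1') alone gives p1 = 0.
That conflicts with the unit clause (p1).
So every satisfying assignment has p3 = False.

False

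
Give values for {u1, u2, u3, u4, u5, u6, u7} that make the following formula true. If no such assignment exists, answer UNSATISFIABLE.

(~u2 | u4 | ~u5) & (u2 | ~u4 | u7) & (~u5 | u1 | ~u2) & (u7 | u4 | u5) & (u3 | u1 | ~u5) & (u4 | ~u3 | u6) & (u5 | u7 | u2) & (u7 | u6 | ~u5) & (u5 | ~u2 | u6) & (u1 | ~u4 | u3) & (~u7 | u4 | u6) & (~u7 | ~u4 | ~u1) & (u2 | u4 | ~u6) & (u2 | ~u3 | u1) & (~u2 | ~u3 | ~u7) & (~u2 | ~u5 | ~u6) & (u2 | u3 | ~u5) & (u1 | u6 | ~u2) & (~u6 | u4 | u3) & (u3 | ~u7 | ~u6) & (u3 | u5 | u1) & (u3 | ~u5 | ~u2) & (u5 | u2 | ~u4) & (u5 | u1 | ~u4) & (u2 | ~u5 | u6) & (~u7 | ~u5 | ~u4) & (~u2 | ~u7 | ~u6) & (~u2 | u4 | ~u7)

Try u2 = 1.
Try u4 = 1.
Try u5 = 0.
The clause (u6) is unit, so u6 = 1.
The clause (u1) is unit, so u1 = 1.
The clause (~u7) is unit, so u7 = 0.
All clauses hold; u3 can take either value.

u1 ↦ 1; u2 ↦ 1; u3 ↦ 1; u4 ↦ 1; u5 ↦ 0; u6 ↦ 1; u7 ↦ 0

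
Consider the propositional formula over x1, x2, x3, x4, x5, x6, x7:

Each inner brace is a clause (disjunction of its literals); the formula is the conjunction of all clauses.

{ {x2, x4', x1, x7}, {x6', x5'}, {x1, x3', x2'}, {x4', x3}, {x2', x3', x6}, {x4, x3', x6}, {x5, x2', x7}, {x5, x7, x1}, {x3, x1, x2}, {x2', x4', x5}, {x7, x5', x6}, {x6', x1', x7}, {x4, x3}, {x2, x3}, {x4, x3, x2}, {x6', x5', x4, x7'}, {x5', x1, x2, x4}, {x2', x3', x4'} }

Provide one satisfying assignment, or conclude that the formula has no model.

x1=1, x2=0, x3=1, x4=1, x5=0, x6=0, x7=0

Case x6 = 0:
Case x4 = 1:
(x3) alone gives x3 = 1.
(x2') alone gives x2 = 0.
Case x1 = 1:
Case x7 = 0:
(x5') alone gives x5 = 0.
All clauses are satisfied.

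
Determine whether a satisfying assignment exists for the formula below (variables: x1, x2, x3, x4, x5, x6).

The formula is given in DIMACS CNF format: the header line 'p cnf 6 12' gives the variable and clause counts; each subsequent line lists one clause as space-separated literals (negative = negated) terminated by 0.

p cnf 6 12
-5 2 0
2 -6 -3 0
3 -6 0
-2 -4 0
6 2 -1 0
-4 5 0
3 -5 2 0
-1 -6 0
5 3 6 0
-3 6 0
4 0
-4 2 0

The clause (x4) is unit, so x4 = True.
The clause (¬x2) is unit, so x2 = False.
That conflicts with the unit clause (x2).
No assignment satisfies every clause.

No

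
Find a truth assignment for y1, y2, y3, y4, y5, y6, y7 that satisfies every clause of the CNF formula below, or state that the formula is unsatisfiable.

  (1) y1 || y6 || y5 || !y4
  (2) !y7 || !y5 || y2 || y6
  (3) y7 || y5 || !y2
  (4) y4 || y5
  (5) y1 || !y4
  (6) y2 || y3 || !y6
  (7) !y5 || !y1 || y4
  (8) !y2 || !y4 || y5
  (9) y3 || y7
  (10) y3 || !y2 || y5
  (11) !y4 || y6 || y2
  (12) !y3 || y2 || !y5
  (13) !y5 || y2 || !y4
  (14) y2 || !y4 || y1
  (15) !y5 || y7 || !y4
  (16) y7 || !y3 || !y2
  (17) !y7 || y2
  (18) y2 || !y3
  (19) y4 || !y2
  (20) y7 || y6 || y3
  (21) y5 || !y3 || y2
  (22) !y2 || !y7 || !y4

Try y4 = true.
Unit clause (y1) forces y1 = true.
Try y2 = false.
Unit clause (y6) forces y6 = true.
Unit clause (y3) forces y3 = true.
That conflicts with the unit clause (!y3).
Undo y2 and try y2 = true.
Unit clause (y5) forces y5 = true.
Unit clause (y7) forces y7 = true.
That conflicts with the unit clause (!y7).
Either choice for y2 ends in contradiction.
Undo y4 and try y4 = false.
Unit clause (y5) forces y5 = true.
Unit clause (!y1) forces y1 = false.
Unit clause (!y2) forces y2 = false.
Unit clause (!y3) forces y3 = false.
Unit clause (!y6) forces y6 = false.
Unit clause (!y7) forces y7 = false.
That conflicts with the unit clause (y7).
Either choice for y4 ends in contradiction.

UNSATISFIABLE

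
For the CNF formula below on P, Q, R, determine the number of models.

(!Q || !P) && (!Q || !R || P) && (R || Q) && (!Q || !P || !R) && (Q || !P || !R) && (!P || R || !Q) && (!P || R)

2

There are 2^3 = 8 truth assignments over (P, Q, R).
Check each against the 7 clauses (columns in the order P, Q, R):
  F F F  ✗ fails (R || Q)
  F F T  ✓ satisfies all
  F T F  ✓ satisfies all
  F T T  ✗ fails (!Q || !R || P)
  T F F  ✗ fails (R || Q)
  T F T  ✗ fails (Q || !P || !R)
  T T F  ✗ fails (!Q || !P)
  T T T  ✗ fails (!Q || !P)
2 of the 8 rows are models.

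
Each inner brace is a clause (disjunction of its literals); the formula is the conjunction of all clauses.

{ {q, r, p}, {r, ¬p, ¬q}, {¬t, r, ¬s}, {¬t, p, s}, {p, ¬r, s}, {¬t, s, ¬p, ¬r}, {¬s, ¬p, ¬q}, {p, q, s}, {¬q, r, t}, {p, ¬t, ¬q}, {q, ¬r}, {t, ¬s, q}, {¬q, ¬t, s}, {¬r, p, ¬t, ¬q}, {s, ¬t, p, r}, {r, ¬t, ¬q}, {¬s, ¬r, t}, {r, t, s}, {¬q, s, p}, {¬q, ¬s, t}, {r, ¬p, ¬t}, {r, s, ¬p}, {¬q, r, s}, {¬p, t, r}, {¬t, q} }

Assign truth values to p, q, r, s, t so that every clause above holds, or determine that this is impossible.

Branch on q: set q = True.
Branch on r: set r = True.
Branch on p: set p = True.
Unit clause (¬s) forces s = False.
Unit clause (¬t) forces t = False.
Every clause now holds.

p=True,  q=True,  r=True,  s=False,  t=False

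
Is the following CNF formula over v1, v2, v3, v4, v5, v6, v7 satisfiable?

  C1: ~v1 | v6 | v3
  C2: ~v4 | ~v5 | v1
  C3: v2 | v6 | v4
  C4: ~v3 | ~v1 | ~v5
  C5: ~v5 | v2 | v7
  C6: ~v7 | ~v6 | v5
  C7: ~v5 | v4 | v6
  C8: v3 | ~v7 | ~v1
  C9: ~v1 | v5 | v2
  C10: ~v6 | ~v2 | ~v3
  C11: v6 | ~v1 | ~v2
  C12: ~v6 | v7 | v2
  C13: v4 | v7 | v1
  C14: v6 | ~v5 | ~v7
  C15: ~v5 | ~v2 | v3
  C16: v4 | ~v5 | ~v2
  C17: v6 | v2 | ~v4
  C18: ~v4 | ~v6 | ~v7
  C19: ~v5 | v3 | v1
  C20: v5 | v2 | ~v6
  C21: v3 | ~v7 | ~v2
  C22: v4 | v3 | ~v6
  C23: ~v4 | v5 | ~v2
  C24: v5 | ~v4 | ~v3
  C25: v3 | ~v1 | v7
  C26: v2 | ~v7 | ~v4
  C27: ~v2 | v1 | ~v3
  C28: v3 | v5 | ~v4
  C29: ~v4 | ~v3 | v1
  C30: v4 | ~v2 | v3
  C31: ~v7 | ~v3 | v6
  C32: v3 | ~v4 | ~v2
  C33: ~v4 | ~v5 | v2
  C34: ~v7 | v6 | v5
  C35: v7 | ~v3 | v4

Yes, satisfiable

Try v1 = 0.
Try v4 = 0.
The clause (v7) is unit, so v7 = 1.
Try v2 = 0.
The clause (v6) is unit, so v6 = 1.
The clause (v5) is unit, so v5 = 1.
The clause (v3) is unit, so v3 = 1.
Every clause now holds.
A satisfying assignment: v1: 0; v2: 0; v3: 1; v4: 0; v5: 1; v6: 1; v7: 1.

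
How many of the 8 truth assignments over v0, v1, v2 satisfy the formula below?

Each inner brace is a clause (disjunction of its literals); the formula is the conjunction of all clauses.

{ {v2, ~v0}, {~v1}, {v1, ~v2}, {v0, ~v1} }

1

There are 2^3 = 8 truth assignments over (v0, v1, v2).
Split on v2. With v2 = 1, the clauses containing v2 are satisfied and ~v2 drops from the rest; 0 of the 2^2 = 4 assignments to the other variables satisfy what remains.
With v2 = 0, by the same count on the reduced clause set, 1 assignment works.
Total: 0 + 1 = 1.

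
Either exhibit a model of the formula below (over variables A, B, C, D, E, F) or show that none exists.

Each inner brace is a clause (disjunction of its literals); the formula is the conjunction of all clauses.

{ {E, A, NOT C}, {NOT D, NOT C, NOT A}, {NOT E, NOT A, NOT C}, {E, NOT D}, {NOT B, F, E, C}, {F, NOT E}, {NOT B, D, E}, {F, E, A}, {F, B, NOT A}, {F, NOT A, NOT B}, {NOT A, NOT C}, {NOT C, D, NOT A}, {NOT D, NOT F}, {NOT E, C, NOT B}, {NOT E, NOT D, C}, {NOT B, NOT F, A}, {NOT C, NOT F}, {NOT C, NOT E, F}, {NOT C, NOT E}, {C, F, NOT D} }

Try E = true.
The clause (F) is unit, so F = true.
The clause (NOT D) is unit, so D = false.
The clause (NOT C) is unit, so C = false.
The clause (NOT B) is unit, so B = false.
No clause remains; A is free.

A ↦ true, B ↦ false, C ↦ false, D ↦ false, E ↦ true, F ↦ true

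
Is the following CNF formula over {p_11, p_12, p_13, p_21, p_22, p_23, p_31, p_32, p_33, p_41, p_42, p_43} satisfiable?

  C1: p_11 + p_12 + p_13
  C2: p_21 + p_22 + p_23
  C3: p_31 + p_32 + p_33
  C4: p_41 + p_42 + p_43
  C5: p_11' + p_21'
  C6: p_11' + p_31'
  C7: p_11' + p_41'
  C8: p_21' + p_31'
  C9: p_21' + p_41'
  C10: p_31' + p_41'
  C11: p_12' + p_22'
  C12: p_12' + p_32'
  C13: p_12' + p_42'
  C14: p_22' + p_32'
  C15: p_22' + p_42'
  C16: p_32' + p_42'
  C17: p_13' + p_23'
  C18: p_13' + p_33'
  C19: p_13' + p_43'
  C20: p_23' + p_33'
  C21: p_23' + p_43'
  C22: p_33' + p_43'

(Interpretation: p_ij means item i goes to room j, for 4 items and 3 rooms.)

Branch on p_11: set p_11 = 0.
Branch on p_12: set p_12 = 1.
From the singleton clause (p_22'), p_22 = 0.
From the singleton clause (p_32'), p_32 = 0.
From the singleton clause (p_42'), p_42 = 0.
Branch on p_21: set p_21 = 1.
From the singleton clause (p_31'), p_31 = 0.
From the singleton clause (p_33), p_33 = 1.
From the singleton clause (p_41'), p_41 = 0.
From the singleton clause (p_43), p_43 = 1.
But (p_43') is also a unit clause — contradiction.
That branch fails; take p_21 = 0 instead.
From the singleton clause (p_23), p_23 = 1.
From the singleton clause (p_13'), p_13 = 0.
From the singleton clause (p_33'), p_33 = 0.
From the singleton clause (p_31), p_31 = 1.
From the singleton clause (p_41'), p_41 = 0.
From the singleton clause (p_43), p_43 = 1.
But (p_43') is also a unit clause — contradiction.
Either choice for p_21 ends in contradiction.
That branch fails; take p_12 = 0 instead.
From the singleton clause (p_13), p_13 = 1.
From the singleton clause (p_23'), p_23 = 0.
From the singleton clause (p_33'), p_33 = 0.
From the singleton clause (p_43'), p_43 = 0.
Branch on p_21: set p_21 = 1.
From the singleton clause (p_31'), p_31 = 0.
From the singleton clause (p_32), p_32 = 1.
From the singleton clause (p_41'), p_41 = 0.
From the singleton clause (p_42), p_42 = 1.
But (p_42') is also a unit clause — contradiction.
That branch fails; take p_21 = 0 instead.
From the singleton clause (p_22), p_22 = 1.
From the singleton clause (p_32'), p_32 = 0.
From the singleton clause (p_31), p_31 = 1.
From the singleton clause (p_41'), p_41 = 0.
From the singleton clause (p_42), p_42 = 1.
But (p_42') is also a unit clause — contradiction.
Either choice for p_21 ends in contradiction.
Either choice for p_12 ends in contradiction.
That branch fails; take p_11 = 1 instead.
From the singleton clause (p_21'), p_21 = 0.
From the singleton clause (p_31'), p_31 = 0.
From the singleton clause (p_41'), p_41 = 0.
Branch on p_22: set p_22 = 1.
From the singleton clause (p_12'), p_12 = 0.
From the singleton clause (p_32'), p_32 = 0.
From the singleton clause (p_33), p_33 = 1.
From the singleton clause (p_42'), p_42 = 0.
From the singleton clause (p_43), p_43 = 1.
But (p_43') is also a unit clause — contradiction.
That branch fails; take p_22 = 0 instead.
From the singleton clause (p_23), p_23 = 1.
From the singleton clause (p_13'), p_13 = 0.
From the singleton clause (p_33'), p_33 = 0.
From the singleton clause (p_32), p_32 = 1.
From the singleton clause (p_12'), p_12 = 0.
From the singleton clause (p_42'), p_42 = 0.
From the singleton clause (p_43), p_43 = 1.
But (p_43') is also a unit clause — contradiction.
Either choice for p_22 ends in contradiction.
Either choice for p_11 ends in contradiction.
No assignment satisfies every clause.

Unsatisfiable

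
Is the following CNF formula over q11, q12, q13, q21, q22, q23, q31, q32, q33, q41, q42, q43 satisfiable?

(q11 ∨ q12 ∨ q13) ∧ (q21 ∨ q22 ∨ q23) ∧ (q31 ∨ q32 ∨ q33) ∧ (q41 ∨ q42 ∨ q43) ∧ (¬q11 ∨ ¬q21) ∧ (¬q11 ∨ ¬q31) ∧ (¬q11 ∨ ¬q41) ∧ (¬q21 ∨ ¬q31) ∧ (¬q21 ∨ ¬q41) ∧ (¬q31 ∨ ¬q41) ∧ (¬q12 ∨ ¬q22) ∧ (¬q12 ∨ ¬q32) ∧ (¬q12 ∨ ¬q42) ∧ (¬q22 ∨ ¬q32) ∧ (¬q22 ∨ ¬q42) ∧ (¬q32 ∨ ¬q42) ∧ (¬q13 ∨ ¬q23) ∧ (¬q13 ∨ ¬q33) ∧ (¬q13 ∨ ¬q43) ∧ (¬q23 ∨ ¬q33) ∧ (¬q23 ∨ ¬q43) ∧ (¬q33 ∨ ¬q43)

Case q11 = False:
Case q12 = True:
Unit clause (¬q22) forces q22 = False.
Unit clause (¬q32) forces q32 = False.
Unit clause (¬q42) forces q42 = False.
Case q21 = True:
Unit clause (¬q31) forces q31 = False.
Unit clause (q33) forces q33 = True.
Unit clause (¬q41) forces q41 = False.
Unit clause (q43) forces q43 = True.
But (¬q43) is also a unit clause — contradiction.
That branch fails; take q21 = False instead.
Unit clause (q23) forces q23 = True.
Unit clause (¬q13) forces q13 = False.
Unit clause (¬q33) forces q33 = False.
Unit clause (q31) forces q31 = True.
Unit clause (¬q41) forces q41 = False.
Unit clause (q43) forces q43 = True.
But (¬q43) is also a unit clause — contradiction.
Neither q21 = True nor q21 = False works.
That branch fails; take q12 = False instead.
Unit clause (q13) forces q13 = True.
Unit clause (¬q23) forces q23 = False.
Unit clause (¬q33) forces q33 = False.
Unit clause (¬q43) forces q43 = False.
Case q21 = True:
Unit clause (¬q31) forces q31 = False.
Unit clause (q32) forces q32 = True.
Unit clause (¬q41) forces q41 = False.
Unit clause (q42) forces q42 = True.
But (¬q42) is also a unit clause — contradiction.
That branch fails; take q21 = False instead.
Unit clause (q22) forces q22 = True.
Unit clause (¬q32) forces q32 = False.
Unit clause (q31) forces q31 = True.
Unit clause (¬q41) forces q41 = False.
Unit clause (q42) forces q42 = True.
But (¬q42) is also a unit clause — contradiction.
Neither q21 = True nor q21 = False works.
Neither q12 = True nor q12 = False works.
That branch fails; take q11 = True instead.
Unit clause (¬q21) forces q21 = False.
Unit clause (¬q31) forces q31 = False.
Unit clause (¬q41) forces q41 = False.
Case q22 = True:
Unit clause (¬q12) forces q12 = False.
Unit clause (¬q32) forces q32 = False.
Unit clause (q33) forces q33 = True.
Unit clause (¬q42) forces q42 = False.
Unit clause (q43) forces q43 = True.
But (¬q43) is also a unit clause — contradiction.
That branch fails; take q22 = False instead.
Unit clause (q23) forces q23 = True.
Unit clause (¬q13) forces q13 = False.
Unit clause (¬q33) forces q33 = False.
Unit clause (q32) forces q32 = True.
Unit clause (¬q12) forces q12 = False.
Unit clause (¬q42) forces q42 = False.
Unit clause (q43) forces q43 = True.
But (¬q43) is also a unit clause — contradiction.
Neither q22 = True nor q22 = False works.
Neither q11 = True nor q11 = False works.
No assignment satisfies every clause.

No, unsatisfiable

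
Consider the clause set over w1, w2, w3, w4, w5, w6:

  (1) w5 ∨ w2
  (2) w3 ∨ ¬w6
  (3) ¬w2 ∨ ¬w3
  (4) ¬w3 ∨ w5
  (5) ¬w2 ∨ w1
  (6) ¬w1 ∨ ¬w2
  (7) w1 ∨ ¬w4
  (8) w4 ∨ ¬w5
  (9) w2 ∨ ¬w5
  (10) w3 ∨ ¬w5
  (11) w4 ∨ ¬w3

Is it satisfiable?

No

Suppose w5 = True.
From the singleton clause (w4), w4 = True.
From the singleton clause (w1), w1 = True.
From the singleton clause (¬w2), w2 = False.
Now (w2) is unsatisfied and unit — conflict.
Backtrack on w5: now try w5 = False.
From the singleton clause (w2), w2 = True.
From the singleton clause (¬w3), w3 = False.
From the singleton clause (¬w6), w6 = False.
From the singleton clause (w1), w1 = True.
Now (¬w1) is unsatisfied and unit — conflict.
Neither w5 = True nor w5 = False works.
No assignment satisfies every clause.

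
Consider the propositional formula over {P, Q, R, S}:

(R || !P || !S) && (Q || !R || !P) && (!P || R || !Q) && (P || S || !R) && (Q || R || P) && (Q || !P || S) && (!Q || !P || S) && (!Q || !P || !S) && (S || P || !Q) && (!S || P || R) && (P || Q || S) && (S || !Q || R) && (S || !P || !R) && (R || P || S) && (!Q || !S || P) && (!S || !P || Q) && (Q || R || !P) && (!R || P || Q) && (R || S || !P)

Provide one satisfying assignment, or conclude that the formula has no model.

Try R = true.
Try Q = true.
Try P = true.
(S) alone gives S = true.
That conflicts with the unit clause (!S).
Backtrack on P: now try P = false.
(S) alone gives S = true.
That conflicts with the unit clause (!S).
Either choice for P ends in contradiction.
Backtrack on Q: now try Q = false.
(!P) alone gives P = false.
That conflicts with the unit clause (P).
Either choice for Q ends in contradiction.
Backtrack on R: now try R = false.
Try P = false.
(Q) alone gives Q = true.
(S) alone gives S = true.
That conflicts with the unit clause (!S).
Backtrack on P: now try P = true.
(!S) alone gives S = false.
That conflicts with the unit clause (S).
Either choice for P ends in contradiction.
Either choice for R ends in contradiction.

UNSATISFIABLE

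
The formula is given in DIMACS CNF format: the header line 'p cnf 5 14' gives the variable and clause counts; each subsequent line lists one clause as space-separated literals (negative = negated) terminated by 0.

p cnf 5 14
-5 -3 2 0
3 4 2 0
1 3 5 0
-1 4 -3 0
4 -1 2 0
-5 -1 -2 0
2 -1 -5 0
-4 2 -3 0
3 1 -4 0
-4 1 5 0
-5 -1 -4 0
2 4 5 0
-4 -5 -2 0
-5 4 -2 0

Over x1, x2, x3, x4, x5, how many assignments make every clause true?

5

There are 2^5 = 32 truth assignments over (x1, x2, x3, x4, x5).
Split on x1. With x1 = True, the clauses containing x1 are satisfied and ¬x1 drops from the rest; 4 of the 2^4 = 16 assignments to the other variables satisfy what remains.
With x1 = False, by the same count on the reduced clause set, 1 assignment works.
(One model: x1=F, x2=T, x3=T, x4=F, x5=F.)
Total: 4 + 1 = 5.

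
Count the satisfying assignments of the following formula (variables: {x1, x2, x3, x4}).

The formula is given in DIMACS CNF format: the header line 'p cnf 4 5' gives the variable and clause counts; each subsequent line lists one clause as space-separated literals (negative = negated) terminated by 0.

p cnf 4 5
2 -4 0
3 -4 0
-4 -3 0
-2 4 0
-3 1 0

3

There are 2^4 = 16 truth assignments over (x1, x2, x3, x4).
Check each against the 5 clauses (columns in the order x1, x2, x3, x4):
  F F F F  ✓ satisfies all
  F F F T  ✗ fails (x2 ∨ ¬x4)
  F F T F  ✗ fails (¬x3 ∨ x1)
  F F T T  ✗ fails (x2 ∨ ¬x4)
  F T F F  ✗ fails (¬x2 ∨ x4)
  F T F T  ✗ fails (x3 ∨ ¬x4)
  F T T F  ✗ fails (¬x2 ∨ x4)
  F T T T  ✗ fails (¬x4 ∨ ¬x3)
  T F F F  ✓ satisfies all
  T F F T  ✗ fails (x2 ∨ ¬x4)
  T F T F  ✓ satisfies all
  T F T T  ✗ fails (x2 ∨ ¬x4)
  T T F F  ✗ fails (¬x2 ∨ x4)
  T T F T  ✗ fails (x3 ∨ ¬x4)
  T T T F  ✗ fails (¬x2 ∨ x4)
  T T T T  ✗ fails (¬x4 ∨ ¬x3)
3 of the 16 rows are models.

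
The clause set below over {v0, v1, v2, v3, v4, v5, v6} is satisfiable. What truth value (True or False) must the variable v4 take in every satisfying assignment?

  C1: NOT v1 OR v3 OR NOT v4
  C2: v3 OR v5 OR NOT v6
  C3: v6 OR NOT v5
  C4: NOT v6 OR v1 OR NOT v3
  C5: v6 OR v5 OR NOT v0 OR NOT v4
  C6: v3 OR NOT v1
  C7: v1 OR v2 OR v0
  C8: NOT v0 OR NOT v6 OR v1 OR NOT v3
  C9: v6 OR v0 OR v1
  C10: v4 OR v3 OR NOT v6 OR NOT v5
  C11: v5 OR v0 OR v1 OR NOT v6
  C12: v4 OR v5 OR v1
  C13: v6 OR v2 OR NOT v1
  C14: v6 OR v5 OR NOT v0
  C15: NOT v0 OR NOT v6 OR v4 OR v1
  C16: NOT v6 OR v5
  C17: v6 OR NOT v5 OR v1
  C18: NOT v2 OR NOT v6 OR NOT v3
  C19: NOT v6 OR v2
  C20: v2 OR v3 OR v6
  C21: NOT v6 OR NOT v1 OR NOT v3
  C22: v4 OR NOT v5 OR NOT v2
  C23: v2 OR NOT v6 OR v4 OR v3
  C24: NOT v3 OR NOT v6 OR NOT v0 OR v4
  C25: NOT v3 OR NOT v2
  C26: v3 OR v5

Suppose v4 = false.
Try v6 = true.
Unit clause (v5) forces v5 = true.
Unit clause (v3) forces v3 = true.
Unit clause (v1) forces v1 = true.
Now (NOT v1) is unsatisfied and unit — conflict.
Undo v6 and try v6 = false.
Unit clause (NOT v5) forces v5 = false.
Unit clause (v1) forces v1 = true.
Unit clause (v3) forces v3 = true.
Unit clause (v2) forces v2 = true.
Now (NOT v2) is unsatisfied and unit — conflict.
Neither v6 = true nor v6 = false works.
So every satisfying assignment has v4 = True.

True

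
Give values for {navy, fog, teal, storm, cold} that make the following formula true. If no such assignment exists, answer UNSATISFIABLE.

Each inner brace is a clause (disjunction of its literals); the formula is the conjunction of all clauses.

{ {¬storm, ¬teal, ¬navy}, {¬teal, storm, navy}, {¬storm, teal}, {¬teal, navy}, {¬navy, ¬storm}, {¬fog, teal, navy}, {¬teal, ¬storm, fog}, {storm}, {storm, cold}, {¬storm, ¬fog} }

From the singleton clause (storm), storm = True.
From the singleton clause (teal), teal = True.
From the singleton clause (¬navy), navy = False.
But (navy) is also a unit clause — contradiction.

UNSATISFIABLE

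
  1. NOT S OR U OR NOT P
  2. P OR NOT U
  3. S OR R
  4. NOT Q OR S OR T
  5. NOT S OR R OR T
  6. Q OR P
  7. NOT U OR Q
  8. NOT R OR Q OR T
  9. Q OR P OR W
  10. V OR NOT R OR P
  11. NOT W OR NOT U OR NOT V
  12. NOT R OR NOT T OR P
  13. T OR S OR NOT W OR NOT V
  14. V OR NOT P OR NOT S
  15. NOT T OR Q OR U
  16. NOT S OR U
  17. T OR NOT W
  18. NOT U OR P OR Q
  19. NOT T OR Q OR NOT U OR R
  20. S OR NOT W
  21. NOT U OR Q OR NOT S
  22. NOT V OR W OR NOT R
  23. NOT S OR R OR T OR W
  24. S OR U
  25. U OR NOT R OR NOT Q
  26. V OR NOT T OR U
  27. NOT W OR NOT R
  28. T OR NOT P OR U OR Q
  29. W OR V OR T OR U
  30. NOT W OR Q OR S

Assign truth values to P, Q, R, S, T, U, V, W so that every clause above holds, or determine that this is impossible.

P ↦ true,  Q ↦ true,  R ↦ true,  S ↦ false,  T ↦ true,  U ↦ true,  V ↦ false,  W ↦ false

Try P = true.
Try S = false.
Unit clause (R) forces R = true.
Unit clause (NOT W) forces W = false.
Unit clause (NOT V) forces V = false.
Unit clause (U) forces U = true.
Unit clause (Q) forces Q = true.
Unit clause (T) forces T = true.
All clauses are satisfied.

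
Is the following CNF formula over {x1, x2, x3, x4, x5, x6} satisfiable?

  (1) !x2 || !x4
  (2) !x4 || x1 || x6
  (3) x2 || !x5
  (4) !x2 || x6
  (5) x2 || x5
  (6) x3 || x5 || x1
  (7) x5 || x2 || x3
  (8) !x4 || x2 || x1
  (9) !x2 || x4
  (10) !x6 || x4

Unsatisfiable

Suppose x2 = false.
Unit clause (!x5) forces x5 = false.
But (x5) is also a unit clause — contradiction.
Backtrack on x2: now try x2 = true.
Unit clause (!x4) forces x4 = false.
But (x4) is also a unit clause — contradiction.
Neither x2 = true nor x2 = false works.
No assignment satisfies every clause.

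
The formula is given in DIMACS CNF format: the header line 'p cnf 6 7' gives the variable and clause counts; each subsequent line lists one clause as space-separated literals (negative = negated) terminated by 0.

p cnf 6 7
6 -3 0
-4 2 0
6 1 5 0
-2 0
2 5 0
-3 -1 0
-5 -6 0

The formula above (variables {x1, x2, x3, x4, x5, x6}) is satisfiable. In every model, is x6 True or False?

Suppose x6 = True.
From the singleton clause (¬x2), x2 = False.
From the singleton clause (¬x4), x4 = False.
From the singleton clause (x5), x5 = True.
That conflicts with the unit clause (¬x5).
So every satisfying assignment has x6 = False.

False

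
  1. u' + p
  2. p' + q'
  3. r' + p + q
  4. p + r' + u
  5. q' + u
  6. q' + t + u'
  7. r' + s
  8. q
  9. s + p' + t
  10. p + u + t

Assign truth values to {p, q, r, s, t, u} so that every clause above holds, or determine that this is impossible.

Unit clause (q) forces q = 1.
Unit clause (p') forces p = 0.
Unit clause (u') forces u = 0.
But (u) is also a unit clause — contradiction.

UNSATISFIABLE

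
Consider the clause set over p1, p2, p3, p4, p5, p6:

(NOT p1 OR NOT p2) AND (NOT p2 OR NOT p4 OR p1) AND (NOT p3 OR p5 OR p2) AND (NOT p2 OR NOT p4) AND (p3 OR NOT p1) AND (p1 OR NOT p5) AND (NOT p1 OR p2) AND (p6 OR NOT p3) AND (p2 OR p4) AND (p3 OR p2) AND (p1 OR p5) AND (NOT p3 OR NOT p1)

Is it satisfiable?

Branch on p1: set p1 = false.
(NOT p5) alone gives p5 = false.
But (p5) is also a unit clause — contradiction.
So p1 must be the other value — set p1 = true.
(NOT p2) alone gives p2 = false.
But (p2) is also a unit clause — contradiction.
Either choice for p1 ends in contradiction.
No assignment satisfies every clause.

No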